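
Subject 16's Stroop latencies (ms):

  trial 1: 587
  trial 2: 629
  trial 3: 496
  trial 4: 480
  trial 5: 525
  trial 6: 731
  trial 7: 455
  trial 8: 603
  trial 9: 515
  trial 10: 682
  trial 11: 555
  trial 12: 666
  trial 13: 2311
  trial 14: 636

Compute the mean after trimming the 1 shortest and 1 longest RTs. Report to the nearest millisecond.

Sorted: 455, 480, 496, 515, 525, 555, 587, 603, 629, 636, 666, 682, 731, 2311
Drop lowest 1 (455) and highest 1 (2311)
Remaining (n=12): Σ = 7105, mean = 7105/12 = 592.083

592 ms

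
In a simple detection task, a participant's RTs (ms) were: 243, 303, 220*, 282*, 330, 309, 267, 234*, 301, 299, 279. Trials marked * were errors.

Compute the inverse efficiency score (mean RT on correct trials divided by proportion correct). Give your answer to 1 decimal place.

400.6 ms

Correct trials (n=8): 243, 303, 330, 309, 267, 301, 299, 279
Mean correct RT = 2331/8 = 291.3750 ms
Proportion correct = 8/11
IES = 291.3750 / (8/11) = 400.641 ms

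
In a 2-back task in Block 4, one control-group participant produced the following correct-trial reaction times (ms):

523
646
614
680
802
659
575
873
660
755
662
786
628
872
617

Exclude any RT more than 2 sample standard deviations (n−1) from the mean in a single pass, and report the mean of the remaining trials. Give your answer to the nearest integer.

690 ms

n = 15, ΣRT = 10352, M = 690.133
Σ(x−M)² = 153341.73; s = √(153341.73/14) = 104.656
Cutoffs: 690.133 ± 2·104.656 → [480.8, 899.4]
No RTs fall outside the cutoffs; all 15 retained. Mean = 10352/15 = 690.133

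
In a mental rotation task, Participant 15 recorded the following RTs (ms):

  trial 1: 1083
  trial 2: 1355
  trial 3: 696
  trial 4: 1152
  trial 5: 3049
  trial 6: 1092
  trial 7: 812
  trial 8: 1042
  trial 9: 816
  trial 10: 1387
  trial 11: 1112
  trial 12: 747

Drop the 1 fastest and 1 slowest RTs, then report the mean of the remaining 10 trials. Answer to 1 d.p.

Sorted: 696, 747, 812, 816, 1042, 1083, 1092, 1112, 1152, 1355, 1387, 3049
Drop lowest 1 (696) and highest 1 (3049)
Remaining (n=10): Σ = 10598, mean = 10598/10 = 1059.800

1059.8 ms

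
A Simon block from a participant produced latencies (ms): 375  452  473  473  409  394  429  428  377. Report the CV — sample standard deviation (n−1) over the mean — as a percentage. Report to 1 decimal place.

n = 9, Σ = 3810, M = 423.3333
Σ(x−M)² = 11358.000; s = √(11358.000/8) = 37.6796
CV = 37.6796 / 423.3333 = 0.08901 = 8.901%

8.9%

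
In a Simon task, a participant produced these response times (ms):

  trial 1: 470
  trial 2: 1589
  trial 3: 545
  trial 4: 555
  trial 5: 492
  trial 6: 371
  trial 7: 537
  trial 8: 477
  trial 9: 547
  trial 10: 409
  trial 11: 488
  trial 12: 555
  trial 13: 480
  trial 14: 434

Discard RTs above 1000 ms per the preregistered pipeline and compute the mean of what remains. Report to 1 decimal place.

489.2 ms

Excluded: 1589
Retained (n=13): Σ = 6360
Mean = 6360/13 = 489.2308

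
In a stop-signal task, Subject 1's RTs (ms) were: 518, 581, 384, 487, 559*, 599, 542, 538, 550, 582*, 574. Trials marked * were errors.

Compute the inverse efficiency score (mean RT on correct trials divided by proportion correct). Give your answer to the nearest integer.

648 ms

Correct trials (n=9): 518, 581, 384, 487, 599, 542, 538, 550, 574
Mean correct RT = 4773/9 = 530.3333 ms
Proportion correct = 9/11
IES = 530.3333 / (9/11) = 648.185 ms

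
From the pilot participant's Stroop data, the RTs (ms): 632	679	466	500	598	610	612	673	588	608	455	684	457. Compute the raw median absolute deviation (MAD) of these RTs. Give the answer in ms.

65 ms

Sorted: 455, 457, 466, 500, 588, 598, 608, 610, 612, 632, 673, 679, 684 → median = 608
|x − 608|: 24, 71, 142, 108, 10, 2, 4, 65, 20, 0, 153, 76, 151
Sorted deviations: 0, 2, 4, 10, 20, 24, 65, 71, 76, 108, 142, 151, 153 → MAD = 65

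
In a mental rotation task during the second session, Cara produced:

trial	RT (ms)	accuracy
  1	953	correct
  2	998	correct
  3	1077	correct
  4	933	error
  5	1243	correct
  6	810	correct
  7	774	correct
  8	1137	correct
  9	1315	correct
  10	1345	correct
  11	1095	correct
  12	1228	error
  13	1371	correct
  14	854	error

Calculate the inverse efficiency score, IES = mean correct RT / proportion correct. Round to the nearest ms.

1402 ms

Correct trials (n=11): 953, 998, 1077, 1243, 810, 774, 1137, 1315, 1345, 1095, 1371
Mean correct RT = 12118/11 = 1101.6364 ms
Proportion correct = 11/14
IES = 1101.6364 / (11/14) = 1402.083 ms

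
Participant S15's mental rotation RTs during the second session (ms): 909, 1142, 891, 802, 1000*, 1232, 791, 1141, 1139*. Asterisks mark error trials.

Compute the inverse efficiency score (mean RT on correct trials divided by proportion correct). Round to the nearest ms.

1269 ms

Correct trials (n=7): 909, 1142, 891, 802, 1232, 791, 1141
Mean correct RT = 6908/7 = 986.8571 ms
Proportion correct = 7/9
IES = 986.8571 / (7/9) = 1268.816 ms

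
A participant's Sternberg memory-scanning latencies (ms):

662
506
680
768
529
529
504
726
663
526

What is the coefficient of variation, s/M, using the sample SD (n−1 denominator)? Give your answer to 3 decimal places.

n = 10, Σ = 6093, M = 609.3000
Σ(x−M)² = 91058.100; s = √(91058.100/9) = 100.5861
CV = 100.5861 / 609.3000 = 0.16508

0.165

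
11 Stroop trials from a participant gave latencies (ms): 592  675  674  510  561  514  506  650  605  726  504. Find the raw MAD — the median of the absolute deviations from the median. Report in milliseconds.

82 ms

Sorted: 504, 506, 510, 514, 561, 592, 605, 650, 674, 675, 726 → median = 592
|x − 592|: 0, 83, 82, 82, 31, 78, 86, 58, 13, 134, 88
Sorted deviations: 0, 13, 31, 58, 78, 82, 82, 83, 86, 88, 134 → MAD = 82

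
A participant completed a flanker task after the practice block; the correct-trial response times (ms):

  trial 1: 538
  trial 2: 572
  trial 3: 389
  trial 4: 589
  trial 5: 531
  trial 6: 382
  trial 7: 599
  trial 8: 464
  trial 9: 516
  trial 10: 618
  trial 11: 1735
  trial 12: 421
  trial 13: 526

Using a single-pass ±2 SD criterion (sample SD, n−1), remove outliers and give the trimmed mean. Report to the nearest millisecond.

512 ms

n = 13, ΣRT = 7880, M = 606.154
Σ(x−M)² = 1452681.69; s = √(1452681.69/12) = 347.932
Cutoffs: 606.154 ± 2·347.932 → [-89.7, 1302.0]
Outside: 1735 → excluded.
Retained (n=12): Σ = 6145, mean = 6145/12 = 512.083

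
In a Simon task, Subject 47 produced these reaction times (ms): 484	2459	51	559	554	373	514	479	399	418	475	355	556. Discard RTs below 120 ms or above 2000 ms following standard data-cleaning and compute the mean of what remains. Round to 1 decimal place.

469.6 ms

Excluded: 51, 2459
Retained (n=11): Σ = 5166
Mean = 5166/11 = 469.6364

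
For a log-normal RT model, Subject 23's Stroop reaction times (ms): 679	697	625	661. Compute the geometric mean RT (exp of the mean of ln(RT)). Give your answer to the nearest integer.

ln(RT): 6.5206, 6.5468, 6.4378, 6.4938
Mean ln(RT) = 25.9989/4 = 6.49973
Geometric mean = exp(6.49973) = 664.96 ms

665 ms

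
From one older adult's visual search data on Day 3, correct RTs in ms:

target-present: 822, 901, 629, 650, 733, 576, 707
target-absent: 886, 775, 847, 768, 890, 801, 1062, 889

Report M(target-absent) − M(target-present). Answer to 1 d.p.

147.9 ms

M(target-present) = 5018/7 = 716.857
M(target-absent) = 6918/8 = 864.750
Difference = 864.750 − 716.857 = 147.893 ms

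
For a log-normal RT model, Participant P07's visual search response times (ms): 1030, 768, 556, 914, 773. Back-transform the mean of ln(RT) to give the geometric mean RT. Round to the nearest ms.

792 ms

ln(RT): 6.9373, 6.6438, 6.3208, 6.8178, 6.6503
Mean ln(RT) = 33.3700/5 = 6.67400
Geometric mean = exp(6.67400) = 791.55 ms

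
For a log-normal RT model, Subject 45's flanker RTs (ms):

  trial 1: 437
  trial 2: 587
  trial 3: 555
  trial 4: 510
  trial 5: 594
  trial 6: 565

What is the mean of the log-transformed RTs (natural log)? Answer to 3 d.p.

6.289

ln(RT): 6.0799, 6.3750, 6.3190, 6.2344, 6.3869, 6.3368
Σ ln(RT) = 37.7320
Mean = 37.7320/6 = 6.28867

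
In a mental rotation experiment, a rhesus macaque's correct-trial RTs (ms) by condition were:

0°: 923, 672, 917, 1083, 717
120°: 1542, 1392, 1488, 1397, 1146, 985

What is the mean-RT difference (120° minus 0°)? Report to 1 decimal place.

M(0°) = 4312/5 = 862.400
M(120°) = 7950/6 = 1325.000
Difference = 1325.000 − 862.400 = 462.600 ms

462.6 ms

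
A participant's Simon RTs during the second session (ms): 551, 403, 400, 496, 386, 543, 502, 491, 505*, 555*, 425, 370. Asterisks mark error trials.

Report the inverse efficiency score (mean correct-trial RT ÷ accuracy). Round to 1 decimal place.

548.0 ms

Correct trials (n=10): 551, 403, 400, 496, 386, 543, 502, 491, 425, 370
Mean correct RT = 4567/10 = 456.7000 ms
Proportion correct = 10/12
IES = 456.7000 / (10/12) = 548.040 ms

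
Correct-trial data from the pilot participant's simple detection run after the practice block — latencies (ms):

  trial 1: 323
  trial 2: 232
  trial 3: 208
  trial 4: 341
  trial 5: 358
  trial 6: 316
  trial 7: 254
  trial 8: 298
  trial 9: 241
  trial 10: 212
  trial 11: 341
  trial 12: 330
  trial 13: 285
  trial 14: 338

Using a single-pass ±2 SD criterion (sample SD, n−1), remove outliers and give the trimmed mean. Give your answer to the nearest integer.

n = 14, ΣRT = 4077, M = 291.214
Σ(x−M)² = 35432.36; s = √(35432.36/13) = 52.207
Cutoffs: 291.214 ± 2·52.207 → [186.8, 395.6]
No RTs fall outside the cutoffs; all 14 retained. Mean = 4077/14 = 291.214

291 ms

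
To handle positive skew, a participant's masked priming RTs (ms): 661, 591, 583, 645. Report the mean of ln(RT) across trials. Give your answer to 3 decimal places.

ln(RT): 6.4938, 6.3818, 6.3682, 6.4693
Σ ln(RT) = 25.7130
Mean = 25.7130/4 = 6.42825

6.428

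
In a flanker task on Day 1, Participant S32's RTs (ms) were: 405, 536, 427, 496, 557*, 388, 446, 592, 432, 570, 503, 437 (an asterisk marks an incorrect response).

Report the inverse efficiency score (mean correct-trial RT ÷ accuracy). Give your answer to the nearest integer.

519 ms

Correct trials (n=11): 405, 536, 427, 496, 388, 446, 592, 432, 570, 503, 437
Mean correct RT = 5232/11 = 475.6364 ms
Proportion correct = 11/12
IES = 475.6364 / (11/12) = 518.876 ms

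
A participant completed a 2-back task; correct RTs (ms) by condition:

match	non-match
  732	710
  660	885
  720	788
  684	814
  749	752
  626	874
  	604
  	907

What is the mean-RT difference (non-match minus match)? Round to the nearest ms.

97 ms

M(match) = 4171/6 = 695.167
M(non-match) = 6334/8 = 791.750
Difference = 791.750 − 695.167 = 96.583 ms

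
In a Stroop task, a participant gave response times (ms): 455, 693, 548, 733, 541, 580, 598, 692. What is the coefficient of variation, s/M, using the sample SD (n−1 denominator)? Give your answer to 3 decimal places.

n = 8, Σ = 4840, M = 605.0000
Σ(x−M)² = 62216.000; s = √(62216.000/7) = 94.2762
CV = 94.2762 / 605.0000 = 0.15583

0.156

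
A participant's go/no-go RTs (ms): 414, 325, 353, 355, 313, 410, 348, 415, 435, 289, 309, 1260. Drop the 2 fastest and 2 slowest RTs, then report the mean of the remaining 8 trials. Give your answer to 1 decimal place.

Sorted: 289, 309, 313, 325, 348, 353, 355, 410, 414, 415, 435, 1260
Drop lowest 2 (289, 309) and highest 2 (435, 1260)
Remaining (n=8): Σ = 2933, mean = 2933/8 = 366.625

366.6 ms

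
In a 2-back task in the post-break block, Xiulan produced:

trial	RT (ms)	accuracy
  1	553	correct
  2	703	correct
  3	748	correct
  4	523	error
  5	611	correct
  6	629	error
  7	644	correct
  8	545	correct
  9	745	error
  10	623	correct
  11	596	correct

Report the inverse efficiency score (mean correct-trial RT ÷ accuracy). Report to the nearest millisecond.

863 ms

Correct trials (n=8): 553, 703, 748, 611, 644, 545, 623, 596
Mean correct RT = 5023/8 = 627.8750 ms
Proportion correct = 8/11
IES = 627.8750 / (8/11) = 863.328 ms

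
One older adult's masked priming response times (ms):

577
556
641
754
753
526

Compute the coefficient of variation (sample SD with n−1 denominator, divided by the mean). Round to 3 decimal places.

n = 6, Σ = 3807, M = 634.5000
Σ(x−M)² = 49605.500; s = √(49605.500/5) = 99.6047
CV = 99.6047 / 634.5000 = 0.15698

0.157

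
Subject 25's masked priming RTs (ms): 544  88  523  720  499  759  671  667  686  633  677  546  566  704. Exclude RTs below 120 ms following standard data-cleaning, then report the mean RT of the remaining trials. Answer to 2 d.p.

Excluded: 88
Retained (n=13): Σ = 8195
Mean = 8195/13 = 630.3846

630.38 ms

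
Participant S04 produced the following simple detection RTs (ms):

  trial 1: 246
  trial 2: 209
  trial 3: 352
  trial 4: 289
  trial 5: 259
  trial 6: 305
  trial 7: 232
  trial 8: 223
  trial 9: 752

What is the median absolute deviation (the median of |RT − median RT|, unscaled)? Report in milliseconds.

Sorted: 209, 223, 232, 246, 259, 289, 305, 352, 752 → median = 259
|x − 259|: 13, 50, 93, 30, 0, 46, 27, 36, 493
Sorted deviations: 0, 13, 27, 30, 36, 46, 50, 93, 493 → MAD = 36

36 ms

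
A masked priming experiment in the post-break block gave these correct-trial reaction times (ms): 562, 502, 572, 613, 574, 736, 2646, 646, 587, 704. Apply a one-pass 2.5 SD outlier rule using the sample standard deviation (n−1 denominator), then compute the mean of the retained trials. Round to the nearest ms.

n = 10, ΣRT = 8142, M = 814.200
Σ(x−M)² = 3771573.60; s = √(3771573.60/9) = 647.351
Cutoffs: 814.200 ± 2.5·647.351 → [-804.2, 2432.6]
Outside: 2646 → excluded.
Retained (n=9): Σ = 5496, mean = 5496/9 = 610.667

611 ms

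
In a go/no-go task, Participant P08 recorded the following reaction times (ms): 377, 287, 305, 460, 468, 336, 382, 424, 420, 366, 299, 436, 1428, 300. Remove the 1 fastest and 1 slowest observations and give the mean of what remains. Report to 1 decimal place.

381.1 ms

Sorted: 287, 299, 300, 305, 336, 366, 377, 382, 420, 424, 436, 460, 468, 1428
Drop lowest 1 (287) and highest 1 (1428)
Remaining (n=12): Σ = 4573, mean = 4573/12 = 381.083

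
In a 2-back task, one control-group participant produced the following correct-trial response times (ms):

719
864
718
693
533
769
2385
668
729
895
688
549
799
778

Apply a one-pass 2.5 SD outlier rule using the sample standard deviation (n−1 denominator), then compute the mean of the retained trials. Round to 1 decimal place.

723.2 ms

n = 14, ΣRT = 11787, M = 841.929
Σ(x−M)² = 2696212.93; s = √(2696212.93/13) = 455.413
Cutoffs: 841.929 ± 2.5·455.413 → [-296.6, 1980.5]
Outside: 2385 → excluded.
Retained (n=13): Σ = 9402, mean = 9402/13 = 723.231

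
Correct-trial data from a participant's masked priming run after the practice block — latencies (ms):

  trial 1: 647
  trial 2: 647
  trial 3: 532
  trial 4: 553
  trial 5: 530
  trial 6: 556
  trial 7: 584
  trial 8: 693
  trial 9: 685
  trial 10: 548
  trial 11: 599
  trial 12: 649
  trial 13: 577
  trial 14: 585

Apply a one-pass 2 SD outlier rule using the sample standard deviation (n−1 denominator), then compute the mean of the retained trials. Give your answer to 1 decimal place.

598.9 ms

n = 14, ΣRT = 8385, M = 598.929
Σ(x−M)² = 40060.93; s = √(40060.93/13) = 55.512
Cutoffs: 598.929 ± 2·55.512 → [487.9, 710.0]
No RTs fall outside the cutoffs; all 14 retained. Mean = 8385/14 = 598.929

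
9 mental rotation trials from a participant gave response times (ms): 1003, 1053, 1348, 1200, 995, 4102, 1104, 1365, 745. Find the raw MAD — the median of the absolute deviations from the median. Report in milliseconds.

109 ms

Sorted: 745, 995, 1003, 1053, 1104, 1200, 1348, 1365, 4102 → median = 1104
|x − 1104|: 101, 51, 244, 96, 109, 2998, 0, 261, 359
Sorted deviations: 0, 51, 96, 101, 109, 244, 261, 359, 2998 → MAD = 109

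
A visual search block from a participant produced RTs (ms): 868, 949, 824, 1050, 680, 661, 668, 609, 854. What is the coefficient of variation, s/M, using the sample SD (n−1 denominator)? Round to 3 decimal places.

n = 9, Σ = 7163, M = 795.8889
Σ(x−M)² = 180290.889; s = √(180290.889/8) = 150.1212
CV = 150.1212 / 795.8889 = 0.18862

0.189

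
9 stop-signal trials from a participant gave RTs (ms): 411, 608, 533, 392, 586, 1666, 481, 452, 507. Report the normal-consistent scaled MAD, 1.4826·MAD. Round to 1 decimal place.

117.1 ms

Sorted: 392, 411, 452, 481, 507, 533, 586, 608, 1666 → median = 507
|x − 507| sorted: 0, 26, 26, 55, 79, 96, 101, 115, 1159 → MAD = 79
Robust SD ≈ 1.4826 × 79 = 117.125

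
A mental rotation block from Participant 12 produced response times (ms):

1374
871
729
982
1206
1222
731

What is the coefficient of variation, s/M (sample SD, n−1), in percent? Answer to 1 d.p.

25.2%

n = 7, Σ = 7115, M = 1016.4286
Σ(x−M)² = 392473.714; s = √(392473.714/6) = 255.7583
CV = 255.7583 / 1016.4286 = 0.25162 = 25.162%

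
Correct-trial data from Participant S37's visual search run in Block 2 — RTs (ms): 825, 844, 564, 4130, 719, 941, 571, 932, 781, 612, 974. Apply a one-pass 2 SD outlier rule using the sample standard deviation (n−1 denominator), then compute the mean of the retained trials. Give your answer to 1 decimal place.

n = 11, ΣRT = 11893, M = 1081.182
Σ(x−M)² = 10439749.64; s = √(10439749.64/10) = 1021.751
Cutoffs: 1081.182 ± 2·1021.751 → [-962.3, 3124.7]
Outside: 4130 → excluded.
Retained (n=10): Σ = 7763, mean = 7763/10 = 776.300

776.3 ms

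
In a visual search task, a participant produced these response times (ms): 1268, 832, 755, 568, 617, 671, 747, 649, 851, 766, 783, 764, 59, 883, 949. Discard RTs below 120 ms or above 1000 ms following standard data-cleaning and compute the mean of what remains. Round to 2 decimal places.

Excluded: 59, 1268
Retained (n=13): Σ = 9835
Mean = 9835/13 = 756.5385

756.54 ms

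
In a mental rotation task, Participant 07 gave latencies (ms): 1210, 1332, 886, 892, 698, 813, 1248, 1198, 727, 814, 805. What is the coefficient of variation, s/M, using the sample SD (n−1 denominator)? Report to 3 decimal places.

0.241

n = 11, Σ = 10623, M = 965.7273
Σ(x−M)² = 540094.182; s = √(540094.182/10) = 232.3993
CV = 232.3993 / 965.7273 = 0.24065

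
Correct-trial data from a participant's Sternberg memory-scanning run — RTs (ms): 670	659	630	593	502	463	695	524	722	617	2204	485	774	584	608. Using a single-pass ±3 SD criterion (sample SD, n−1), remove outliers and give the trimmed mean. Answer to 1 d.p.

n = 15, ΣRT = 10730, M = 715.333
Σ(x−M)² = 2484787.33; s = √(2484787.33/14) = 421.289
Cutoffs: 715.333 ± 3·421.289 → [-548.5, 1979.2]
Outside: 2204 → excluded.
Retained (n=14): Σ = 8526, mean = 8526/14 = 609.000

609.0 ms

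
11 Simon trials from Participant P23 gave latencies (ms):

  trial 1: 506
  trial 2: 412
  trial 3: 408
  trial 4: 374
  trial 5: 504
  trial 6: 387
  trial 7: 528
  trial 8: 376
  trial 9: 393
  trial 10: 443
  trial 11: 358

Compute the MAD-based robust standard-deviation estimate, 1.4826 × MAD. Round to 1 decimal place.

Sorted: 358, 374, 376, 387, 393, 408, 412, 443, 504, 506, 528 → median = 408
|x − 408| sorted: 0, 4, 15, 21, 32, 34, 35, 50, 96, 98, 120 → MAD = 34
Robust SD ≈ 1.4826 × 34 = 50.408

50.4 ms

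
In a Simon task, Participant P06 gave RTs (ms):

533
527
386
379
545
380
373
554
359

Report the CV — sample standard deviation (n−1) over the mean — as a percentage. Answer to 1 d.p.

19.5%

n = 9, Σ = 4036, M = 448.4444
Σ(x−M)² = 60884.222; s = √(60884.222/8) = 87.2383
CV = 87.2383 / 448.4444 = 0.19454 = 19.454%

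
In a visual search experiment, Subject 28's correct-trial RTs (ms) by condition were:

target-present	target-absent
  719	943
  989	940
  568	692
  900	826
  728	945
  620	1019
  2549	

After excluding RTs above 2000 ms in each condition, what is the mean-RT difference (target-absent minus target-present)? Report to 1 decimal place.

140.2 ms

target-present: exclude 2549
M(target-present) = 4524/6 = 754.000
M(target-absent) = 5365/6 = 894.167
Difference = 894.167 − 754.000 = 140.167 ms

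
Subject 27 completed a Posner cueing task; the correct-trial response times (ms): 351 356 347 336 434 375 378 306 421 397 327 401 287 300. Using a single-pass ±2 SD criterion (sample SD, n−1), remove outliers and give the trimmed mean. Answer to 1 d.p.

n = 14, ΣRT = 5016, M = 358.286
Σ(x−M)² = 26530.86; s = √(26530.86/13) = 45.176
Cutoffs: 358.286 ± 2·45.176 → [267.9, 448.6]
No RTs fall outside the cutoffs; all 14 retained. Mean = 5016/14 = 358.286

358.3 ms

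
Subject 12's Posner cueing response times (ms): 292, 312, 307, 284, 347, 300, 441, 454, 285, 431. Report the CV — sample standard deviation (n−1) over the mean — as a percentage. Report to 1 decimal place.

n = 10, Σ = 3453, M = 345.3000
Σ(x−M)² = 43184.100; s = √(43184.100/9) = 69.2693
CV = 69.2693 / 345.3000 = 0.20061 = 20.061%

20.1%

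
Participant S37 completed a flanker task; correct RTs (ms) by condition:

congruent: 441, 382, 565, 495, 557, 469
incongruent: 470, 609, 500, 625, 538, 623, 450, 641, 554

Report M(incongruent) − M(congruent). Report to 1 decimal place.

M(congruent) = 2909/6 = 484.833
M(incongruent) = 5010/9 = 556.667
Difference = 556.667 − 484.833 = 71.833 ms

71.8 ms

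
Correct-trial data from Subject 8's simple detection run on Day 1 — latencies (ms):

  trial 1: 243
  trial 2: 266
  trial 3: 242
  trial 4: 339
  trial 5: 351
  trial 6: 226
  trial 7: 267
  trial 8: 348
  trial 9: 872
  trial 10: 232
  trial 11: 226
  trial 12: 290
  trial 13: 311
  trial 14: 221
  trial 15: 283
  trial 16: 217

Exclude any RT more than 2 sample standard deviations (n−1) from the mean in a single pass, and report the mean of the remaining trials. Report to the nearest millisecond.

n = 16, ΣRT = 4934, M = 308.375
Σ(x−M)² = 370561.75; s = √(370561.75/15) = 157.175
Cutoffs: 308.375 ± 2·157.175 → [-6.0, 622.7]
Outside: 872 → excluded.
Retained (n=15): Σ = 4062, mean = 4062/15 = 270.800

271 ms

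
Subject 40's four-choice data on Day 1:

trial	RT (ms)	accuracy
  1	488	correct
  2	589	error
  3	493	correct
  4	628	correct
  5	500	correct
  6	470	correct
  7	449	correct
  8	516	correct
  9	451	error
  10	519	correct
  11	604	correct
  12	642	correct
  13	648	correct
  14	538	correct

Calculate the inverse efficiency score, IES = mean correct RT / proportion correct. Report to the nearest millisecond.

Correct trials (n=12): 488, 493, 628, 500, 470, 449, 516, 519, 604, 642, 648, 538
Mean correct RT = 6495/12 = 541.2500 ms
Proportion correct = 12/14
IES = 541.2500 / (12/14) = 631.458 ms

631 ms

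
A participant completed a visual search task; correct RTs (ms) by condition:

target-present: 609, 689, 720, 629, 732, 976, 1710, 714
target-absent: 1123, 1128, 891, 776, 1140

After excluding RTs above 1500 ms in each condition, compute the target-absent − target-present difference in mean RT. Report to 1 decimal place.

287.5 ms

target-present: exclude 1710
M(target-present) = 5069/7 = 724.143
M(target-absent) = 5058/5 = 1011.600
Difference = 1011.600 − 724.143 = 287.457 ms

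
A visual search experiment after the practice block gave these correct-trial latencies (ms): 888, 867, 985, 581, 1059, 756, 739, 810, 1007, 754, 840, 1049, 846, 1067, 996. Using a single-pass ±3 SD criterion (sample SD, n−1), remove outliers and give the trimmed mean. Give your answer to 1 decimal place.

882.9 ms

n = 15, ΣRT = 13244, M = 882.933
Σ(x−M)² = 284474.93; s = √(284474.93/14) = 142.547
Cutoffs: 882.933 ± 3·142.547 → [455.3, 1310.6]
No RTs fall outside the cutoffs; all 15 retained. Mean = 13244/15 = 882.933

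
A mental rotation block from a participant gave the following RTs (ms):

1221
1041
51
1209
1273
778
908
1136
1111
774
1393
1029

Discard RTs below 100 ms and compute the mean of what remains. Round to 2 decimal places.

1079.36 ms

Excluded: 51
Retained (n=11): Σ = 11873
Mean = 11873/11 = 1079.3636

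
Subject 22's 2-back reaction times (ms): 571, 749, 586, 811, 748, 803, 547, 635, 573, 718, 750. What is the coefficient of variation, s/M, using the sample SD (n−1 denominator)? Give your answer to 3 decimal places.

0.147

n = 11, Σ = 7491, M = 681.0000
Σ(x−M)² = 99888.000; s = √(99888.000/10) = 99.9440
CV = 99.9440 / 681.0000 = 0.14676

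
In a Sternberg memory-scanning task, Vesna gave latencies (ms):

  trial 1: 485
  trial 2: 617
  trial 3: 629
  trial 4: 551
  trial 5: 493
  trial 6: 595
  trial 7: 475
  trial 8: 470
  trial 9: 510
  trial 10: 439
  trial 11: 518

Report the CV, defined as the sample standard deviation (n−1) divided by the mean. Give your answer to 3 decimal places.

0.121

n = 11, Σ = 5782, M = 525.6364
Σ(x−M)² = 40670.545; s = √(40670.545/10) = 63.7735
CV = 63.7735 / 525.6364 = 0.12133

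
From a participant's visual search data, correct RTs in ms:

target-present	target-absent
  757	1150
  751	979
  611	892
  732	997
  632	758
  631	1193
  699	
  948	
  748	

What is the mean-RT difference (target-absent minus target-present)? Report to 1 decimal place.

271.6 ms

M(target-present) = 6509/9 = 723.222
M(target-absent) = 5969/6 = 994.833
Difference = 994.833 − 723.222 = 271.611 ms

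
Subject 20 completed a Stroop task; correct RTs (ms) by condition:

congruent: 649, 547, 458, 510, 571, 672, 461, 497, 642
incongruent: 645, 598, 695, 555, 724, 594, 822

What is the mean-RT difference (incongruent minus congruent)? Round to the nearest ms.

M(congruent) = 5007/9 = 556.333
M(incongruent) = 4633/7 = 661.857
Difference = 661.857 − 556.333 = 105.524 ms

106 ms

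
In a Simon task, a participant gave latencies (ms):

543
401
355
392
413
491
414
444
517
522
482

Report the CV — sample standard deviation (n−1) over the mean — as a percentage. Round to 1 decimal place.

13.7%

n = 11, Σ = 4974, M = 452.1818
Σ(x−M)² = 38465.636; s = √(38465.636/10) = 62.0207
CV = 62.0207 / 452.1818 = 0.13716 = 13.716%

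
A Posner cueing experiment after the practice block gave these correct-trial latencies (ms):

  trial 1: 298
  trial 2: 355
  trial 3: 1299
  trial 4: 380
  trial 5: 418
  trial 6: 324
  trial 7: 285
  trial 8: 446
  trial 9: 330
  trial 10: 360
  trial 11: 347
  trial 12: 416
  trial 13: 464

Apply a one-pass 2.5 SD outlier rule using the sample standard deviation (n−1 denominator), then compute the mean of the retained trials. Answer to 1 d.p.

368.6 ms

n = 13, ΣRT = 5722, M = 440.154
Σ(x−M)² = 835171.69; s = √(835171.69/12) = 263.814
Cutoffs: 440.154 ± 2.5·263.814 → [-219.4, 1099.7]
Outside: 1299 → excluded.
Retained (n=12): Σ = 4423, mean = 4423/12 = 368.583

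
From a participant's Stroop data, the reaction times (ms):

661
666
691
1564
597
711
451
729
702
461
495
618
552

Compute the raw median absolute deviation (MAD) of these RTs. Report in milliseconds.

Sorted: 451, 461, 495, 552, 597, 618, 661, 666, 691, 702, 711, 729, 1564 → median = 661
|x − 661|: 0, 5, 30, 903, 64, 50, 210, 68, 41, 200, 166, 43, 109
Sorted deviations: 0, 5, 30, 41, 43, 50, 64, 68, 109, 166, 200, 210, 903 → MAD = 64

64 ms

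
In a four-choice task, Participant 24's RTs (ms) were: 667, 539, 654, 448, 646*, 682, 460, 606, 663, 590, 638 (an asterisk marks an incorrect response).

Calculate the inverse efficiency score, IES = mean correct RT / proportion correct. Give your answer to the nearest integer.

Correct trials (n=10): 667, 539, 654, 448, 682, 460, 606, 663, 590, 638
Mean correct RT = 5947/10 = 594.7000 ms
Proportion correct = 10/11
IES = 594.7000 / (10/11) = 654.170 ms

654 ms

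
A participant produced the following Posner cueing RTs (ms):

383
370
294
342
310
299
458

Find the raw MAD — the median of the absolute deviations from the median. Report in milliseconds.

Sorted: 294, 299, 310, 342, 370, 383, 458 → median = 342
|x − 342|: 41, 28, 48, 0, 32, 43, 116
Sorted deviations: 0, 28, 32, 41, 43, 48, 116 → MAD = 41

41 ms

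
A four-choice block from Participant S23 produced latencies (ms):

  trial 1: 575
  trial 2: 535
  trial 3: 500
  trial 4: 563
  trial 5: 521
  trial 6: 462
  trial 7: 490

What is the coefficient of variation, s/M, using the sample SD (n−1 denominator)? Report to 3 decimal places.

0.077

n = 7, Σ = 3646, M = 520.8571
Σ(x−M)² = 9758.857; s = √(9758.857/6) = 40.3296
CV = 40.3296 / 520.8571 = 0.07743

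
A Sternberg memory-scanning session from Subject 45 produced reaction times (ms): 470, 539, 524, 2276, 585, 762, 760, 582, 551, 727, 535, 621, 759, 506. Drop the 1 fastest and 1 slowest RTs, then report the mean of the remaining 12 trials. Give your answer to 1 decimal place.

620.9 ms

Sorted: 470, 506, 524, 535, 539, 551, 582, 585, 621, 727, 759, 760, 762, 2276
Drop lowest 1 (470) and highest 1 (2276)
Remaining (n=12): Σ = 7451, mean = 7451/12 = 620.917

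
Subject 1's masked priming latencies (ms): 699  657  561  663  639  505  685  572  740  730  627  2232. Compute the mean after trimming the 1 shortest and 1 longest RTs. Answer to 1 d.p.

Sorted: 505, 561, 572, 627, 639, 657, 663, 685, 699, 730, 740, 2232
Drop lowest 1 (505) and highest 1 (2232)
Remaining (n=10): Σ = 6573, mean = 6573/10 = 657.300

657.3 ms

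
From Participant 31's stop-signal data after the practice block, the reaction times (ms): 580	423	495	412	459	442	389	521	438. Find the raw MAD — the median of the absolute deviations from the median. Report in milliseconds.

30 ms

Sorted: 389, 412, 423, 438, 442, 459, 495, 521, 580 → median = 442
|x − 442|: 138, 19, 53, 30, 17, 0, 53, 79, 4
Sorted deviations: 0, 4, 17, 19, 30, 53, 53, 79, 138 → MAD = 30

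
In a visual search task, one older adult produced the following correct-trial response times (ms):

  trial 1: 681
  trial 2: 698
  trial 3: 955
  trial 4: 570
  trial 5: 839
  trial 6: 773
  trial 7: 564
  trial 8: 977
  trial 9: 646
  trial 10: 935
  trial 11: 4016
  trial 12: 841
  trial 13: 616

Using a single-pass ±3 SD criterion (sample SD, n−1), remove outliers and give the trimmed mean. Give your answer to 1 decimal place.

757.9 ms

n = 13, ΣRT = 13111, M = 1008.538
Σ(x−M)² = 10045551.23; s = √(10045551.23/12) = 914.948
Cutoffs: 1008.538 ± 3·914.948 → [-1736.3, 3753.4]
Outside: 4016 → excluded.
Retained (n=12): Σ = 9095, mean = 9095/12 = 757.917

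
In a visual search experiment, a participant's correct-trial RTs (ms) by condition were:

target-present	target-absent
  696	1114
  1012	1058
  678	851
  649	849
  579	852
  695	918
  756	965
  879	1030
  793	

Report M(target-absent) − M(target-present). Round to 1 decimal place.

M(target-present) = 6737/9 = 748.556
M(target-absent) = 7637/8 = 954.625
Difference = 954.625 − 748.556 = 206.069 ms

206.1 ms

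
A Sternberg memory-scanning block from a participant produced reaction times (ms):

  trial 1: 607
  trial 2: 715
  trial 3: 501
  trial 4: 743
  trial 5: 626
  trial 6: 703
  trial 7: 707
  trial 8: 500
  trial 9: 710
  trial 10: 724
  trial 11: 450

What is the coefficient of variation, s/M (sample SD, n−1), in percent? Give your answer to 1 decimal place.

n = 11, Σ = 6986, M = 635.0909
Σ(x−M)² = 112688.909; s = √(112688.909/10) = 106.1550
CV = 106.1550 / 635.0909 = 0.16715 = 16.715%

16.7%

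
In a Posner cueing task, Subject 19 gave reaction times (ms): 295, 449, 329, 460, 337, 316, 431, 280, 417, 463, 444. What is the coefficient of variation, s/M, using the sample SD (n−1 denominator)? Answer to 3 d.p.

0.187

n = 11, Σ = 4221, M = 383.7273
Σ(x−M)² = 51734.182; s = √(51734.182/10) = 71.9265
CV = 71.9265 / 383.7273 = 0.18744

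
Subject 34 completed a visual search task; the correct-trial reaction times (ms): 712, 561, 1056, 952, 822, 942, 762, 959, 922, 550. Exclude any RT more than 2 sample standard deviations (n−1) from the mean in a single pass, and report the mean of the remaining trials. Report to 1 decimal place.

823.8 ms

n = 10, ΣRT = 8238, M = 823.800
Σ(x−M)² = 272597.60; s = √(272597.60/9) = 174.036
Cutoffs: 823.800 ± 2·174.036 → [475.7, 1171.9]
No RTs fall outside the cutoffs; all 10 retained. Mean = 8238/10 = 823.800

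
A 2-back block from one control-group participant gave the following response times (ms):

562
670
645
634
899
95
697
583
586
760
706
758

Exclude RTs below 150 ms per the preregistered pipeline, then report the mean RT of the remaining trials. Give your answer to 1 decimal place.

681.8 ms

Excluded: 95
Retained (n=11): Σ = 7500
Mean = 7500/11 = 681.8182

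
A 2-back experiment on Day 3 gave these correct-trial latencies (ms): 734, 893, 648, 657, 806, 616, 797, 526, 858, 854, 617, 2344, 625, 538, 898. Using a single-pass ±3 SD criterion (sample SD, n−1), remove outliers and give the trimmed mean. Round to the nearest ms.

n = 15, ΣRT = 12411, M = 827.400
Σ(x−M)² = 2686851.60; s = √(2686851.60/14) = 438.084
Cutoffs: 827.400 ± 3·438.084 → [-486.9, 2141.7]
Outside: 2344 → excluded.
Retained (n=14): Σ = 10067, mean = 10067/14 = 719.071

719 ms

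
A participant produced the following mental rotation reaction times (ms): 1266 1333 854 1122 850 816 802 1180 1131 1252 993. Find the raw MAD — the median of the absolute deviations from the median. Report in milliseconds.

Sorted: 802, 816, 850, 854, 993, 1122, 1131, 1180, 1252, 1266, 1333 → median = 1122
|x − 1122|: 144, 211, 268, 0, 272, 306, 320, 58, 9, 130, 129
Sorted deviations: 0, 9, 58, 129, 130, 144, 211, 268, 272, 306, 320 → MAD = 144

144 ms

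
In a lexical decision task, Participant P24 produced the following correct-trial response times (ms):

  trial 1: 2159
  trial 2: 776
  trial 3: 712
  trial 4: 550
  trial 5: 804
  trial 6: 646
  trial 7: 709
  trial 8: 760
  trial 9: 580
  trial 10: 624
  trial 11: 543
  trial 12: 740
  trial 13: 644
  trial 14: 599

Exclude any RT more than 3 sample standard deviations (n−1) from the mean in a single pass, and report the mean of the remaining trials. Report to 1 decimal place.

n = 14, ΣRT = 10846, M = 774.714
Σ(x−M)² = 2156124.86; s = √(2156124.86/13) = 407.254
Cutoffs: 774.714 ± 3·407.254 → [-447.0, 1996.5]
Outside: 2159 → excluded.
Retained (n=13): Σ = 8687, mean = 8687/13 = 668.231

668.2 ms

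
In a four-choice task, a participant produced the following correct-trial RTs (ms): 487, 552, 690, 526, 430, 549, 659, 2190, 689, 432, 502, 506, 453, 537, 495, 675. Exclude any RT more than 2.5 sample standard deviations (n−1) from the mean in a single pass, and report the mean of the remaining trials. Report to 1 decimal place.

545.5 ms

n = 16, ΣRT = 10372, M = 648.250
Σ(x−M)² = 2651295.00; s = √(2651295.00/15) = 420.420
Cutoffs: 648.250 ± 2.5·420.420 → [-402.8, 1699.3]
Outside: 2190 → excluded.
Retained (n=15): Σ = 8182, mean = 8182/15 = 545.467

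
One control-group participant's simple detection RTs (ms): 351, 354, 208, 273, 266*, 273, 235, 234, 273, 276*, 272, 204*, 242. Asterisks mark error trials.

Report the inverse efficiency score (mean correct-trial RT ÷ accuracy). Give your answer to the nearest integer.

Correct trials (n=10): 351, 354, 208, 273, 273, 235, 234, 273, 272, 242
Mean correct RT = 2715/10 = 271.5000 ms
Proportion correct = 10/13
IES = 271.5000 / (10/13) = 352.950 ms

353 ms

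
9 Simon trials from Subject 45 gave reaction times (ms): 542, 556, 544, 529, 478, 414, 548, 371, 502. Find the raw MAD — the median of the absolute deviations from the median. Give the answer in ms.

27 ms

Sorted: 371, 414, 478, 502, 529, 542, 544, 548, 556 → median = 529
|x − 529|: 13, 27, 15, 0, 51, 115, 19, 158, 27
Sorted deviations: 0, 13, 15, 19, 27, 27, 51, 115, 158 → MAD = 27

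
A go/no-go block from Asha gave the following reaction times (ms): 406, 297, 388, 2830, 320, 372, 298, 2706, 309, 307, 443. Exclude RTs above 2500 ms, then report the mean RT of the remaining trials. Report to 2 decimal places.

Excluded: 2706, 2830
Retained (n=9): Σ = 3140
Mean = 3140/9 = 348.8889

348.89 ms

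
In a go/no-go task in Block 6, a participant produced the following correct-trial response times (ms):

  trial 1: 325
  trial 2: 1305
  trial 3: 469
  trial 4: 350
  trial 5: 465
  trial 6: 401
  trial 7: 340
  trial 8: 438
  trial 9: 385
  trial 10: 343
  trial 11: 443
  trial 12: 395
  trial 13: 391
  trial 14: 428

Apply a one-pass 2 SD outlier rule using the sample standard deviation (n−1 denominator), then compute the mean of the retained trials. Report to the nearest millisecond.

398 ms

n = 14, ΣRT = 6478, M = 462.714
Σ(x−M)² = 792330.86; s = √(792330.86/13) = 246.878
Cutoffs: 462.714 ± 2·246.878 → [-31.0, 956.5]
Outside: 1305 → excluded.
Retained (n=13): Σ = 5173, mean = 5173/13 = 397.923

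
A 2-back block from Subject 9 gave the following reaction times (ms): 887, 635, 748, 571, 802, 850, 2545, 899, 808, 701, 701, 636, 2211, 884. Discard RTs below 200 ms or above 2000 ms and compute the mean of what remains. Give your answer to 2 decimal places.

Excluded: 2211, 2545
Retained (n=12): Σ = 9122
Mean = 9122/12 = 760.1667

760.17 ms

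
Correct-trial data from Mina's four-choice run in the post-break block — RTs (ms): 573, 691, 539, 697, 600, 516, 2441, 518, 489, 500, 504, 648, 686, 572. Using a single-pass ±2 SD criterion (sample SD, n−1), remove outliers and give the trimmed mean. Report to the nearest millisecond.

n = 14, ΣRT = 9974, M = 712.429
Σ(x−M)² = 3290259.43; s = √(3290259.43/13) = 503.087
Cutoffs: 712.429 ± 2·503.087 → [-293.7, 1718.6]
Outside: 2441 → excluded.
Retained (n=13): Σ = 7533, mean = 7533/13 = 579.462

579 ms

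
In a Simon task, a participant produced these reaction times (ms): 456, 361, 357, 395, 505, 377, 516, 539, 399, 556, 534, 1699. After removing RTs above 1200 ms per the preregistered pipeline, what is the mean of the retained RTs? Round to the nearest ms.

Excluded: 1699
Retained (n=11): Σ = 4995
Mean = 4995/11 = 454.0909

454 ms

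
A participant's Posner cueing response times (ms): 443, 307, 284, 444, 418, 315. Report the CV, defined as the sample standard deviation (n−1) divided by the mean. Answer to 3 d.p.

n = 6, Σ = 2211, M = 368.5000
Σ(x−M)² = 27485.500; s = √(27485.500/5) = 74.1424
CV = 74.1424 / 368.5000 = 0.20120

0.201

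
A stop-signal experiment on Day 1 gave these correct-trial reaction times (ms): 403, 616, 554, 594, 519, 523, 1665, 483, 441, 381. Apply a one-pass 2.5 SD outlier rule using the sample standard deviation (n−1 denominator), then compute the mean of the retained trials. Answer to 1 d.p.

501.6 ms

n = 10, ΣRT = 6179, M = 617.900
Σ(x−M)² = 1271658.90; s = √(1271658.90/9) = 375.893
Cutoffs: 617.900 ± 2.5·375.893 → [-321.8, 1557.6]
Outside: 1665 → excluded.
Retained (n=9): Σ = 4514, mean = 4514/9 = 501.556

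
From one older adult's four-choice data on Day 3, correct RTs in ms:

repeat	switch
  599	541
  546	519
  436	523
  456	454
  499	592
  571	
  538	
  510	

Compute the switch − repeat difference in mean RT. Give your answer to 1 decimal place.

M(repeat) = 4155/8 = 519.375
M(switch) = 2629/5 = 525.800
Difference = 525.800 − 519.375 = 6.425 ms

6.4 ms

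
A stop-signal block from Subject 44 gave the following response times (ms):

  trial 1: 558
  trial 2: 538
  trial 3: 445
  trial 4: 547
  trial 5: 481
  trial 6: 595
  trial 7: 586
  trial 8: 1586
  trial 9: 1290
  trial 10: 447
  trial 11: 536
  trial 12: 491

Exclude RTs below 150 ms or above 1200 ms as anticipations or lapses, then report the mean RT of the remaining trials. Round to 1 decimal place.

522.4 ms

Excluded: 1290, 1586
Retained (n=10): Σ = 5224
Mean = 5224/10 = 522.4000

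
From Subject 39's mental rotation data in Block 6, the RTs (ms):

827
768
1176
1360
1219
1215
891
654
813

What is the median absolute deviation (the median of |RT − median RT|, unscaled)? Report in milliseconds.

Sorted: 654, 768, 813, 827, 891, 1176, 1215, 1219, 1360 → median = 891
|x − 891|: 64, 123, 285, 469, 328, 324, 0, 237, 78
Sorted deviations: 0, 64, 78, 123, 237, 285, 324, 328, 469 → MAD = 237

237 ms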